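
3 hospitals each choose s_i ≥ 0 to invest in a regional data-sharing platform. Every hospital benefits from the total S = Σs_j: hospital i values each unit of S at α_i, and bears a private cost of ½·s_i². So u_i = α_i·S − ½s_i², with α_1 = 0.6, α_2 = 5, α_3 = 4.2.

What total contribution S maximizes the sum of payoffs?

29.4

Planner FOC: ∂(Σu_j)/∂s_i = (Σα_j) − s_i = 0, so s_i^SO = Σα_j = 9.8 for every i; S^SO = 29.4.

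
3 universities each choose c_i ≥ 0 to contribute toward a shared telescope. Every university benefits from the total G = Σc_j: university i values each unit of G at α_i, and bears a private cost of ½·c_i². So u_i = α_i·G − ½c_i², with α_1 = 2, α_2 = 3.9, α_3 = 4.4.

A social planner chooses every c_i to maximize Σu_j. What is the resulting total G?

Planner FOC: ∂(Σu_j)/∂c_i = (Σα_j) − c_i = 0, so c_i^SO = Σα_j = 10.3 for every i; G^SO = 30.9.

30.9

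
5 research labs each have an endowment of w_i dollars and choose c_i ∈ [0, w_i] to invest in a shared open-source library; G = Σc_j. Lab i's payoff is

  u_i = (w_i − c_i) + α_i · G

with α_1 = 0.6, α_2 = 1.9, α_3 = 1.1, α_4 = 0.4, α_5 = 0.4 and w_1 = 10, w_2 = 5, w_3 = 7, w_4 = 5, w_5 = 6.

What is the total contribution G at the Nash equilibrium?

12

∂u_i/∂c_i = α_i − 1, so lab i contributes w_i if α_i > 1, else 0.
α_i > 1 for i ∈ {2, 3}; NE contributions (0, 5, 7, 0, 0), G = 12.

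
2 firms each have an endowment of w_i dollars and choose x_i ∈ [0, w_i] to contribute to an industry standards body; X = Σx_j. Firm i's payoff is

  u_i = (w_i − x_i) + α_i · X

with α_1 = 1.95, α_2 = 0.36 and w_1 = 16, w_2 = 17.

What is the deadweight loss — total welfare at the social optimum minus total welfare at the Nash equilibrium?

∂u_i/∂x_i = α_i − 1, so firm i contributes w_i if α_i > 1, else 0.
α_i > 1 for i ∈ {1}; NE contributions (16, 0), X = 16.
W^NE = Σw_i − X^NE + (Σα_i)·X^NE = 33 + 1.31·16 = 53.96.
Planner: ∂(Σu_j)/∂x_i = Σα_j − 1 = 1.31 > 0, so everyone contributes w_i; X^SO = 33, W^SO = 33 + 1.31·33 = 76.23.
Deadweight loss = 22.27.

22.27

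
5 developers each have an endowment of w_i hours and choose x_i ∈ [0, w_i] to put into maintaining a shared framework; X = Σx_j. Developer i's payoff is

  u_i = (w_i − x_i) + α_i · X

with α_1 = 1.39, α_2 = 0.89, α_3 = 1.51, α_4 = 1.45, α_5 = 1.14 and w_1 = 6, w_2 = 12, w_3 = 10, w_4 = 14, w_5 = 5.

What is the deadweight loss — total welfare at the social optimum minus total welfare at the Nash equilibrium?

64.56

∂u_i/∂x_i = α_i − 1, so developer i contributes w_i if α_i > 1, else 0.
α_i > 1 for i ∈ {1, 3, 4, 5}; NE contributions (6, 0, 10, 14, 5), X = 35.
W^NE = Σw_i − X^NE + (Σα_i)·X^NE = 47 + 5.38·35 = 235.3.
Planner: ∂(Σu_j)/∂x_i = Σα_j − 1 = 5.38 > 0, so everyone contributes w_i; X^SO = 47, W^SO = 47 + 5.38·47 = 299.86.
Deadweight loss = 64.56.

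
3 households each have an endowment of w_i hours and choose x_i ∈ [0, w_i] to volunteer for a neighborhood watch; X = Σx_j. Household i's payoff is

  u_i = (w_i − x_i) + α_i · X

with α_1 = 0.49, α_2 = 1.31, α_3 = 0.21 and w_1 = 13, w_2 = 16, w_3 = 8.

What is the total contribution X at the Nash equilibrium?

∂u_i/∂x_i = α_i − 1, so household i contributes w_i if α_i > 1, else 0.
α_i > 1 for i ∈ {2}; NE contributions (0, 16, 0), X = 16.

16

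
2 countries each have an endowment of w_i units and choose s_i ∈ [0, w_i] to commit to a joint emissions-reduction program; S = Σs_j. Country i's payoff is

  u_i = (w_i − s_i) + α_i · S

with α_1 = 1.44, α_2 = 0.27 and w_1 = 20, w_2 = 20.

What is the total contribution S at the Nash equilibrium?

20

∂u_i/∂s_i = α_i − 1, so country i contributes w_i if α_i > 1, else 0.
α_i > 1 for i ∈ {1}; NE contributions (20, 0), S = 20.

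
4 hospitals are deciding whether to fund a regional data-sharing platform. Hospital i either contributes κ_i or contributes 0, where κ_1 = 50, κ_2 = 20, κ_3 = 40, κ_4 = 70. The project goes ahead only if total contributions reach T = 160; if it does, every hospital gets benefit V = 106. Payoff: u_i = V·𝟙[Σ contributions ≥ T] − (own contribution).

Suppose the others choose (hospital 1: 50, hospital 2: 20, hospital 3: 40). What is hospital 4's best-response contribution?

70

Others' total = 110. Contributing 70 brings total to 180 ≥ 160: gain V − κ_4 = 36.
Best response: 70.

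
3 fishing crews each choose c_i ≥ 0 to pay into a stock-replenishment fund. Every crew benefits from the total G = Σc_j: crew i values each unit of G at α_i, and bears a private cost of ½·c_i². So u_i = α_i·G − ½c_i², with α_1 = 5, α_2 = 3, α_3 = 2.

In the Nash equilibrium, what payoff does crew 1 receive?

Crew i's FOC: ∂u_i/∂c_i = α_i − c_i = 0, so c_i* = α_i.
NE contributions = (5, 3, 2); G = 10.
u_1 = α_1·G − ½·(c_1)² = 5·10 − ½·5² = 37.5.

37.5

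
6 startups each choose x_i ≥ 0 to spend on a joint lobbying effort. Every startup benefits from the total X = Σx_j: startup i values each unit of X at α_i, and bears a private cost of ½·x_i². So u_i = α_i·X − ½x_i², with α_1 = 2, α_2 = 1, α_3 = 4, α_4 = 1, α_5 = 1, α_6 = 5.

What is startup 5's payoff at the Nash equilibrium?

13.5

Startup i's FOC: ∂u_i/∂x_i = α_i − x_i = 0, so x_i* = α_i.
NE contributions = (2, 1, 4, 1, 1, 5); X = 14.
u_5 = α_5·X − ½·(x_5)² = 1·14 − ½·1² = 13.5.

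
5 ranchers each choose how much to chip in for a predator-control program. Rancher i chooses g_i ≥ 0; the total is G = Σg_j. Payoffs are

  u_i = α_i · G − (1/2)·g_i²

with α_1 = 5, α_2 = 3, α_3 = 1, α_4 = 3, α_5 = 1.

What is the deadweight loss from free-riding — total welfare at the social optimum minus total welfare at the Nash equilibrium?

276

Rancher i's FOC: ∂u_i/∂g_i = α_i − g_i = 0, so g_i* = α_i.
NE contributions = (5, 3, 1, 3, 1); G = 13.
W^NE = (Σα)·G − ½Σα_i² = 13² − ½·45 = 146.5.
Planner sets g_i = Σα_j = 13 for every i, so G^SO = 5·13 = 65.
W^SO = (Σα)·G^SO − ½·5·(Σα)² = (5/2)·13² = 422.5.
Deadweight loss = W^SO − W^NE = 276.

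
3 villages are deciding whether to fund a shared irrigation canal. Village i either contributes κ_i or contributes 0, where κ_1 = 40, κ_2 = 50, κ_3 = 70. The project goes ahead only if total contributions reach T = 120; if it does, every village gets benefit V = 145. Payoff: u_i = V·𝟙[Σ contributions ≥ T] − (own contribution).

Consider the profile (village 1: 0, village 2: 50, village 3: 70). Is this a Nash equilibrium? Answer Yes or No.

Yes

Total = 120 ≥ 120: provided.
Village 1 (pledges 0, payoff 145): pledging 40 → total 160, payoff 105. No gain.
Village 2 (pledges 50, payoff 95): dropping to 0 → total 70, payoff 0. No gain.
Village 3 (pledges 70, payoff 75): dropping to 0 → total 50, payoff 0. No gain.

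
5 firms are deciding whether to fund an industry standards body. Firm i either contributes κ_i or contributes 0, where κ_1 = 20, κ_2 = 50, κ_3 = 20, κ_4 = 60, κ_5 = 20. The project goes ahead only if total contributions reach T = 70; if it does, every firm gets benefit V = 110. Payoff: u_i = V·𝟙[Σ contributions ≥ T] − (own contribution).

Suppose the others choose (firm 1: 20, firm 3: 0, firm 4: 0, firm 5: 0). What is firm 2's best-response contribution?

50

Others' total = 20. Contributing 50 brings total to 70 ≥ 70: gain V − κ_2 = 60.
Best response: 50.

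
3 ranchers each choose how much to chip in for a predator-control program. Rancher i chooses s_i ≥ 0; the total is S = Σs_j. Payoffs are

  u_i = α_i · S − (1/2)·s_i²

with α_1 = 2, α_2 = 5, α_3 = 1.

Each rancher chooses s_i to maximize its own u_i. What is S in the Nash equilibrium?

Rancher i's FOC: ∂u_i/∂s_i = α_i − s_i = 0, so s_i* = α_i.
NE contributions = (2, 5, 1); S = 8.

8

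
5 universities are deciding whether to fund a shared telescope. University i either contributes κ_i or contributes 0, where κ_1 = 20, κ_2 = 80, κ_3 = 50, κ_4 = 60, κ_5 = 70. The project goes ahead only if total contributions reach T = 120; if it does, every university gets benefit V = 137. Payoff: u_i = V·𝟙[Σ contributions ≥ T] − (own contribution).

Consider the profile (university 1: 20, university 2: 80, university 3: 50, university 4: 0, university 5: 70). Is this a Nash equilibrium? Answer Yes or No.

Total = 220 ≥ 120: provided.
University 1 (pledges 20, payoff 117): dropping to 0 → total 200, payoff 137. Profitable deviation.

No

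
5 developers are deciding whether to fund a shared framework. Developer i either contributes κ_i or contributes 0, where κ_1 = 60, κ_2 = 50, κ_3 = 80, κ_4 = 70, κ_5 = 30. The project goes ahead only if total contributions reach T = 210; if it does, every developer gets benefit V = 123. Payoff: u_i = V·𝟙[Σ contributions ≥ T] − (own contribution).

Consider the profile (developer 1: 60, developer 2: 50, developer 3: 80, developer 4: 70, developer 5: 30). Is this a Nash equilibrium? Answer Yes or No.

Total = 290 ≥ 210: provided.
Developer 1 (pledges 60, payoff 63): dropping to 0 → total 230, payoff 123. Profitable deviation.

No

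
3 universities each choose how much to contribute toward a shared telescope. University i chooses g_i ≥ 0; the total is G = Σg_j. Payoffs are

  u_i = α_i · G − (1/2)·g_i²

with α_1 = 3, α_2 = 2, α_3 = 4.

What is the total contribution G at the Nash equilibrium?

9

University i's FOC: ∂u_i/∂g_i = α_i − g_i = 0, so g_i* = α_i.
NE contributions = (3, 2, 4); G = 9.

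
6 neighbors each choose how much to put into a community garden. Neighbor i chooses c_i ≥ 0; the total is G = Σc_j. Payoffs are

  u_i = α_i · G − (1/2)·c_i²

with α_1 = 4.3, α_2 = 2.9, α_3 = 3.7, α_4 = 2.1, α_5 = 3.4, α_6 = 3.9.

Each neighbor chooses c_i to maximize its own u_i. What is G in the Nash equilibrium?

Neighbor i's FOC: ∂u_i/∂c_i = α_i − c_i = 0, so c_i* = α_i.
NE contributions = (4.3, 2.9, 3.7, 2.1, 3.4, 3.9); G = 20.3.

20.3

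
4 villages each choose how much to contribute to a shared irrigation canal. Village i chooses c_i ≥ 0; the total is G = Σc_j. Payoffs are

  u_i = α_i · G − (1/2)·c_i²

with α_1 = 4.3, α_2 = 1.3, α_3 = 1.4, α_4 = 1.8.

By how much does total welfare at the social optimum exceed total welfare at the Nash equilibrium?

90.13

Village i's FOC: ∂u_i/∂c_i = α_i − c_i = 0, so c_i* = α_i.
NE contributions = (4.3, 1.3, 1.4, 1.8); G = 8.8.
W^NE = (Σα)·G − ½Σα_i² = 8.8² − ½·25.38 = 64.75.
Planner sets c_i = Σα_j = 8.8 for every i, so G^SO = 4·8.8 = 35.2.
W^SO = (Σα)·G^SO − ½·4·(Σα)² = (4/2)·8.8² = 154.88.
Deadweight loss = W^SO − W^NE = 90.13.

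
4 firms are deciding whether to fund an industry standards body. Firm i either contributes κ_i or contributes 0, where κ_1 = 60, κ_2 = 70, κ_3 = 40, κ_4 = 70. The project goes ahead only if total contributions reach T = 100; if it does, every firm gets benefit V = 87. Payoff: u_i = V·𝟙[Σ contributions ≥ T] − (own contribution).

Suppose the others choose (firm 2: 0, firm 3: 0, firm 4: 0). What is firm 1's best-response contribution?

Others' total = 0. Even contributing 60 gives 60 < 100: no benefit either way.
Best response: 0.

0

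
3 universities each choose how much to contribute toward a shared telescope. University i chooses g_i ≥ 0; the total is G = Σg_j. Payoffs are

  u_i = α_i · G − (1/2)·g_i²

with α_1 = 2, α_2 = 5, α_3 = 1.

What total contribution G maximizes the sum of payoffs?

Planner FOC: ∂(Σu_j)/∂g_i = (Σα_j) − g_i = 0, so g_i^SO = Σα_j = 8 for every i; G^SO = 24.

24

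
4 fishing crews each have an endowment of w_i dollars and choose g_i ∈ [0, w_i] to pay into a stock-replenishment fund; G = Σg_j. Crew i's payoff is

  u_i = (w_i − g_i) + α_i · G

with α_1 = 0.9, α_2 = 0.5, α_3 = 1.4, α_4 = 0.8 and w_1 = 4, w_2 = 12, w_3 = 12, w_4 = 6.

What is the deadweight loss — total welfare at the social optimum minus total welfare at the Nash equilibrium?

57.2

∂u_i/∂g_i = α_i − 1, so crew i contributes w_i if α_i > 1, else 0.
α_i > 1 for i ∈ {3}; NE contributions (0, 0, 12, 0), G = 12.
W^NE = Σw_i − G^NE + (Σα_i)·G^NE = 34 + 2.6·12 = 65.2.
Planner: ∂(Σu_j)/∂g_i = Σα_j − 1 = 2.6 > 0, so everyone contributes w_i; G^SO = 34, W^SO = 34 + 2.6·34 = 122.4.
Deadweight loss = 57.2.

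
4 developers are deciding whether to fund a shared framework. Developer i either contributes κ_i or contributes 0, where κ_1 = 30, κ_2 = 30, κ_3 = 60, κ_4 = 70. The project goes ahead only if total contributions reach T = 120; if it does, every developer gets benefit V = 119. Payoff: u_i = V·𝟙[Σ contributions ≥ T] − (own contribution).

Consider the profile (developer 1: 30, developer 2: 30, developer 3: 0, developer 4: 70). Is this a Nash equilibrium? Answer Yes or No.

Yes

Total = 130 ≥ 120: provided.
Developer 1 (pledges 30, payoff 89): dropping to 0 → total 100, payoff 0. No gain.
Developer 2 (pledges 30, payoff 89): dropping to 0 → total 100, payoff 0. No gain.
Developer 3 (pledges 0, payoff 119): pledging 60 → total 190, payoff 59. No gain.
Developer 4 (pledges 70, payoff 49): dropping to 0 → total 60, payoff 0. No gain.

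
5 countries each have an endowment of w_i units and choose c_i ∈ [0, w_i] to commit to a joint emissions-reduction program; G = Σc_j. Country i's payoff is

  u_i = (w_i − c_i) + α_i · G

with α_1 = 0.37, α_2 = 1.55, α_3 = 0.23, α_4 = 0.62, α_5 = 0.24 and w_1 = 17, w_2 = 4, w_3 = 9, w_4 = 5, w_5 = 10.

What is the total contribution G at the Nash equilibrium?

∂u_i/∂c_i = α_i − 1, so country i contributes w_i if α_i > 1, else 0.
α_i > 1 for i ∈ {2}; NE contributions (0, 4, 0, 0, 0), G = 4.

4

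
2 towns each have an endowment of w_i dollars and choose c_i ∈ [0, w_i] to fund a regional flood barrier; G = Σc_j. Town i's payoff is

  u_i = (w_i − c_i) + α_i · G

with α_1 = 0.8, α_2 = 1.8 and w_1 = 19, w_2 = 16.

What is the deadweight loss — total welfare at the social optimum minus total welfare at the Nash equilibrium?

∂u_i/∂c_i = α_i − 1, so town i contributes w_i if α_i > 1, else 0.
α_i > 1 for i ∈ {2}; NE contributions (0, 16), G = 16.
W^NE = Σw_i − G^NE + (Σα_i)·G^NE = 35 + 1.6·16 = 60.6.
Planner: ∂(Σu_j)/∂c_i = Σα_j − 1 = 1.6 > 0, so everyone contributes w_i; G^SO = 35, W^SO = 35 + 1.6·35 = 91.
Deadweight loss = 30.4.

30.4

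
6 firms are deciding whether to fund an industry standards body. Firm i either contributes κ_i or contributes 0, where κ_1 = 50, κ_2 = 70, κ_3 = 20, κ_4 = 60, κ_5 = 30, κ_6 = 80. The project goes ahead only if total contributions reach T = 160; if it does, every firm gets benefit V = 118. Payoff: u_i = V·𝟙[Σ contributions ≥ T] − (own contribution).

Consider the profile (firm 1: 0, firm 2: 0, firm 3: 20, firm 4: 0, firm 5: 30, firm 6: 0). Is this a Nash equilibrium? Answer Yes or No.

Total = 50 < 160: not provided.
Firm 1 (pledges 0, payoff 0): pledging 50 → total 100, payoff -50. No gain.
Firm 2 (pledges 0, payoff 0): pledging 70 → total 120, payoff -70. No gain.
Firm 3 (pledges 20, payoff -20): dropping to 0 → total 30, payoff 0. Profitable deviation.

No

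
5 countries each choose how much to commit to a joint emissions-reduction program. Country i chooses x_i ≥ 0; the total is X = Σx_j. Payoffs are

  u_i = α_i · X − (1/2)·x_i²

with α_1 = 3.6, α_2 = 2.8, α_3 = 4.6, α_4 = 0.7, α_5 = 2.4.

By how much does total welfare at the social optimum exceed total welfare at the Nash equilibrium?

322.32

Country i's FOC: ∂u_i/∂x_i = α_i − x_i = 0, so x_i* = α_i.
NE contributions = (3.6, 2.8, 4.6, 0.7, 2.4); X = 14.1.
W^NE = (Σα)·X − ½Σα_i² = 14.1² − ½·48.21 = 174.705.
Planner sets x_i = Σα_j = 14.1 for every i, so X^SO = 5·14.1 = 70.5.
W^SO = (Σα)·X^SO − ½·5·(Σα)² = (5/2)·14.1² = 497.025.
Deadweight loss = W^SO − W^NE = 322.32.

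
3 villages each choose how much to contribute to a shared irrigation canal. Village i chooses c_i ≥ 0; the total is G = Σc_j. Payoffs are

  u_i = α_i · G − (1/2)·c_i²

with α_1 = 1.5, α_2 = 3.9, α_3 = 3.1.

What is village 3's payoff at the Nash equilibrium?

Village i's FOC: ∂u_i/∂c_i = α_i − c_i = 0, so c_i* = α_i.
NE contributions = (1.5, 3.9, 3.1); G = 8.5.
u_3 = α_3·G − ½·(c_3)² = 3.1·8.5 − ½·3.1² = 21.545.

21.545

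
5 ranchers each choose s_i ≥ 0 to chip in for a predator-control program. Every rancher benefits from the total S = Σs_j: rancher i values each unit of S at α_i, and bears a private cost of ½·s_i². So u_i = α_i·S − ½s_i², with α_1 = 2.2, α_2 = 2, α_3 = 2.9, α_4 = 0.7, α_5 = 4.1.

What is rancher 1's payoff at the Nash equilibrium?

Rancher i's FOC: ∂u_i/∂s_i = α_i − s_i = 0, so s_i* = α_i.
NE contributions = (2.2, 2, 2.9, 0.7, 4.1); S = 11.9.
u_1 = α_1·S − ½·(s_1)² = 2.2·11.9 − ½·2.2² = 23.76.

23.76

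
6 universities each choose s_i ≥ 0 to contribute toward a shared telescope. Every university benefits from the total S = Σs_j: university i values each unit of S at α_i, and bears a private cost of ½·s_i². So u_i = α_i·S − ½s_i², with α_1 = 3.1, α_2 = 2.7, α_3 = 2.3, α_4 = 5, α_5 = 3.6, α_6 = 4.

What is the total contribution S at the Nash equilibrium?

University i's FOC: ∂u_i/∂s_i = α_i − s_i = 0, so s_i* = α_i.
NE contributions = (3.1, 2.7, 2.3, 5, 3.6, 4); S = 20.7.

20.7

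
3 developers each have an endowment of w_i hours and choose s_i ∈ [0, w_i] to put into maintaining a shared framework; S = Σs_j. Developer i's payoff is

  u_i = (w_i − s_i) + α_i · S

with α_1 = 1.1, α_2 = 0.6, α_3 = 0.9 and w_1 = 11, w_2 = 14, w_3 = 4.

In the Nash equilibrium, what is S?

11

∂u_i/∂s_i = α_i − 1, so developer i contributes w_i if α_i > 1, else 0.
α_i > 1 for i ∈ {1}; NE contributions (11, 0, 0), S = 11.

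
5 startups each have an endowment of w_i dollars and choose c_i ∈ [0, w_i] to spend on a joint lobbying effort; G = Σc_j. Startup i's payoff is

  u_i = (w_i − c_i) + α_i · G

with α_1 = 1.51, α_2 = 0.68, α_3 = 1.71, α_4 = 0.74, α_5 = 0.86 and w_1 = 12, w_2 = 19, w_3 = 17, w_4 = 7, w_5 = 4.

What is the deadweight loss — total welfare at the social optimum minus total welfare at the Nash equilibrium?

135

∂u_i/∂c_i = α_i − 1, so startup i contributes w_i if α_i > 1, else 0.
α_i > 1 for i ∈ {1, 3}; NE contributions (12, 0, 17, 0, 0), G = 29.
W^NE = Σw_i − G^NE + (Σα_i)·G^NE = 59 + 4.5·29 = 189.5.
Planner: ∂(Σu_j)/∂c_i = Σα_j − 1 = 4.5 > 0, so everyone contributes w_i; G^SO = 59, W^SO = 59 + 4.5·59 = 324.5.
Deadweight loss = 135.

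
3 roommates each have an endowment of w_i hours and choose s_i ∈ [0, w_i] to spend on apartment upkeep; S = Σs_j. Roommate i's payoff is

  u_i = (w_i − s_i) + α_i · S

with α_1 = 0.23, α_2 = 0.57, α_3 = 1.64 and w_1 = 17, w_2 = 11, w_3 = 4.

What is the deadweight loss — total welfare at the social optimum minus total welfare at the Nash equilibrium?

∂u_i/∂s_i = α_i − 1, so roommate i contributes w_i if α_i > 1, else 0.
α_i > 1 for i ∈ {3}; NE contributions (0, 0, 4), S = 4.
W^NE = Σw_i − S^NE + (Σα_i)·S^NE = 32 + 1.44·4 = 37.76.
Planner: ∂(Σu_j)/∂s_i = Σα_j − 1 = 1.44 > 0, so everyone contributes w_i; S^SO = 32, W^SO = 32 + 1.44·32 = 78.08.
Deadweight loss = 40.32.

40.32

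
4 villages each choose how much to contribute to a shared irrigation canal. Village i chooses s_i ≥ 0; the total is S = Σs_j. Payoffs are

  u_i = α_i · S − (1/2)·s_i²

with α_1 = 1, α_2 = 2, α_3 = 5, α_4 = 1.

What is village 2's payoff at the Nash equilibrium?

Village i's FOC: ∂u_i/∂s_i = α_i − s_i = 0, so s_i* = α_i.
NE contributions = (1, 2, 5, 1); S = 9.
u_2 = α_2·S − ½·(s_2)² = 2·9 − ½·2² = 16.

16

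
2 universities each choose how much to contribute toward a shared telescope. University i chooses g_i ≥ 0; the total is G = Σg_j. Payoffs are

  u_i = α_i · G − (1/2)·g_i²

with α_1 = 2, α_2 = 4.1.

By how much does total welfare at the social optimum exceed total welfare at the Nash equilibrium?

10.405

University i's FOC: ∂u_i/∂g_i = α_i − g_i = 0, so g_i* = α_i.
NE contributions = (2, 4.1); G = 6.1.
W^NE = (Σα)·G − ½Σα_i² = 6.1² − ½·20.81 = 26.805.
Planner sets g_i = Σα_j = 6.1 for every i, so G^SO = 2·6.1 = 12.2.
W^SO = (Σα)·G^SO − ½·2·(Σα)² = (2/2)·6.1² = 37.21.
Deadweight loss = W^SO − W^NE = 10.405.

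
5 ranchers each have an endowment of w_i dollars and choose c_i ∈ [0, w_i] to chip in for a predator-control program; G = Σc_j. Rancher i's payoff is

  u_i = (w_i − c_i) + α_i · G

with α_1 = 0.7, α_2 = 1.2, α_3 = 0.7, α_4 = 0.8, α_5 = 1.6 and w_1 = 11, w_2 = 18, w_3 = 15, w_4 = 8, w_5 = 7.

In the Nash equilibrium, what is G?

25

∂u_i/∂c_i = α_i − 1, so rancher i contributes w_i if α_i > 1, else 0.
α_i > 1 for i ∈ {2, 5}; NE contributions (0, 18, 0, 0, 7), G = 25.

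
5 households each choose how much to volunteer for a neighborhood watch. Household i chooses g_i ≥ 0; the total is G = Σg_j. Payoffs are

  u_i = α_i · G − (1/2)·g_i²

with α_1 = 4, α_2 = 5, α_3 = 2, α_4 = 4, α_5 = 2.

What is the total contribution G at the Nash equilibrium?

Household i's FOC: ∂u_i/∂g_i = α_i − g_i = 0, so g_i* = α_i.
NE contributions = (4, 5, 2, 4, 2); G = 17.

17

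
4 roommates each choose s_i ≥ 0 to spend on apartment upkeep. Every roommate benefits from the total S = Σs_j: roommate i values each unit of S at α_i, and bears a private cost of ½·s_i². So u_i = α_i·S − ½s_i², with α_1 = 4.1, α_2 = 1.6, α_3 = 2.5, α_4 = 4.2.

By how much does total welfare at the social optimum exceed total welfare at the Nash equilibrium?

Roommate i's FOC: ∂u_i/∂s_i = α_i − s_i = 0, so s_i* = α_i.
NE contributions = (4.1, 1.6, 2.5, 4.2); S = 12.4.
W^NE = (Σα)·S − ½Σα_i² = 12.4² − ½·43.26 = 132.13.
Planner sets s_i = Σα_j = 12.4 for every i, so S^SO = 4·12.4 = 49.6.
W^SO = (Σα)·S^SO − ½·4·(Σα)² = (4/2)·12.4² = 307.52.
Deadweight loss = W^SO − W^NE = 175.39.

175.39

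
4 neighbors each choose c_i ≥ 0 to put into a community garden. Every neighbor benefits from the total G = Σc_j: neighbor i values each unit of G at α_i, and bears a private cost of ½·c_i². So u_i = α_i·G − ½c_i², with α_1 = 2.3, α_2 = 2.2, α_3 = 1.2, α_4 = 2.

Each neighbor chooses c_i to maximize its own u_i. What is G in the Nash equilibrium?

7.7

Neighbor i's FOC: ∂u_i/∂c_i = α_i − c_i = 0, so c_i* = α_i.
NE contributions = (2.3, 2.2, 1.2, 2); G = 7.7.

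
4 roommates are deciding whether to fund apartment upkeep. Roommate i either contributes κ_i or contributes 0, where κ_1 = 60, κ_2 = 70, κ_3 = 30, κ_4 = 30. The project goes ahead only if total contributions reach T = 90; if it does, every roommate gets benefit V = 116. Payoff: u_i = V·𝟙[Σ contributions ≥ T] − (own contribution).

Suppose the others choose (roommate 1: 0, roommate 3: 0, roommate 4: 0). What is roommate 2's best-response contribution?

0

Others' total = 0. Even contributing 70 gives 70 < 90: no benefit either way.
Best response: 0.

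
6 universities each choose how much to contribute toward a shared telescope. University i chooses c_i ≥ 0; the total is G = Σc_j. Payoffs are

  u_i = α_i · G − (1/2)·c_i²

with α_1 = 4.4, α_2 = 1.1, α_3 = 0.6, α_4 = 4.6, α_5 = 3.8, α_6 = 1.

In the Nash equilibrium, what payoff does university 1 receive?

58.52

University i's FOC: ∂u_i/∂c_i = α_i − c_i = 0, so c_i* = α_i.
NE contributions = (4.4, 1.1, 0.6, 4.6, 3.8, 1); G = 15.5.
u_1 = α_1·G − ½·(c_1)² = 4.4·15.5 − ½·4.4² = 58.52.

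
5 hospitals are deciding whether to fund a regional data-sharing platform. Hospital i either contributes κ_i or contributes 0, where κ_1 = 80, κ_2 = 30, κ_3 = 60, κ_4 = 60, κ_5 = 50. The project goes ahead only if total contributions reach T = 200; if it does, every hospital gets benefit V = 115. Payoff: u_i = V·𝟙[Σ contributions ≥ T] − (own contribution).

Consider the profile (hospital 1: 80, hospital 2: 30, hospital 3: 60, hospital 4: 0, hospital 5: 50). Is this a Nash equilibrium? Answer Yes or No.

Yes

Total = 220 ≥ 200: provided.
Hospital 1 (pledges 80, payoff 35): dropping to 0 → total 140, payoff 0. No gain.
Hospital 2 (pledges 30, payoff 85): dropping to 0 → total 190, payoff 0. No gain.
Hospital 3 (pledges 60, payoff 55): dropping to 0 → total 160, payoff 0. No gain.
Hospital 4 (pledges 0, payoff 115): pledging 60 → total 280, payoff 55. No gain.
Hospital 5 (pledges 50, payoff 65): dropping to 0 → total 170, payoff 0. No gain.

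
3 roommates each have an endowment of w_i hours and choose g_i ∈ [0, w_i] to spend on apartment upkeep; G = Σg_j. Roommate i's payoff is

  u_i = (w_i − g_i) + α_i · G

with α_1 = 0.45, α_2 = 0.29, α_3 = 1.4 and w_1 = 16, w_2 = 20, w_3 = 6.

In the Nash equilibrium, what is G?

∂u_i/∂g_i = α_i − 1, so roommate i contributes w_i if α_i > 1, else 0.
α_i > 1 for i ∈ {3}; NE contributions (0, 0, 6), G = 6.

6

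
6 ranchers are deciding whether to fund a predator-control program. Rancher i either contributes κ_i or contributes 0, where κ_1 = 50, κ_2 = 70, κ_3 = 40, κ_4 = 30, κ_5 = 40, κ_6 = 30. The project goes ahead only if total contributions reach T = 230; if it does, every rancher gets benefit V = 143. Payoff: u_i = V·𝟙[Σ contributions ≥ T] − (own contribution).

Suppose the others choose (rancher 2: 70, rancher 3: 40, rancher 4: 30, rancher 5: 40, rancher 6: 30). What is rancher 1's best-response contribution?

Others' total = 210. Contributing 50 brings total to 260 ≥ 230: gain V − κ_1 = 93.
Best response: 50.

50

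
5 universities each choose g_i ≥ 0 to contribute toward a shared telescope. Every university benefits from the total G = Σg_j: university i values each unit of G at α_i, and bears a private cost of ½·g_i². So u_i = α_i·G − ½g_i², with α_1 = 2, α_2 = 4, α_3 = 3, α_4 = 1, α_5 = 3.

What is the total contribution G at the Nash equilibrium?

13

University i's FOC: ∂u_i/∂g_i = α_i − g_i = 0, so g_i* = α_i.
NE contributions = (2, 4, 3, 1, 3); G = 13.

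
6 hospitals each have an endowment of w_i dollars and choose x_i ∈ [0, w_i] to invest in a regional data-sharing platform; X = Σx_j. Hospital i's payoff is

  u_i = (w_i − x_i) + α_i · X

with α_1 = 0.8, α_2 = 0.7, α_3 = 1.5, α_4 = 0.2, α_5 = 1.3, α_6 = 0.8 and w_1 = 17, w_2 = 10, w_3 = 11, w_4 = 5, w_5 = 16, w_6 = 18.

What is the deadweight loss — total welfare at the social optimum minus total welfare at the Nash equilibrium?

215

∂u_i/∂x_i = α_i − 1, so hospital i contributes w_i if α_i > 1, else 0.
α_i > 1 for i ∈ {3, 5}; NE contributions (0, 0, 11, 0, 16, 0), X = 27.
W^NE = Σw_i − X^NE + (Σα_i)·X^NE = 77 + 4.3·27 = 193.1.
Planner: ∂(Σu_j)/∂x_i = Σα_j − 1 = 4.3 > 0, so everyone contributes w_i; X^SO = 77, W^SO = 77 + 4.3·77 = 408.1.
Deadweight loss = 215.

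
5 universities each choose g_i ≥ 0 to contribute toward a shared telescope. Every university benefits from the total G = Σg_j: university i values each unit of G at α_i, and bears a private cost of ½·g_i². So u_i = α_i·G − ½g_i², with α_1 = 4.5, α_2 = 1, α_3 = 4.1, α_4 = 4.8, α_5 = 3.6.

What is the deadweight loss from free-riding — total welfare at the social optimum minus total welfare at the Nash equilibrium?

University i's FOC: ∂u_i/∂g_i = α_i − g_i = 0, so g_i* = α_i.
NE contributions = (4.5, 1, 4.1, 4.8, 3.6); G = 18.
W^NE = (Σα)·G − ½Σα_i² = 18² − ½·74.06 = 286.97.
Planner sets g_i = Σα_j = 18 for every i, so G^SO = 5·18 = 90.
W^SO = (Σα)·G^SO − ½·5·(Σα)² = (5/2)·18² = 810.
Deadweight loss = W^SO − W^NE = 523.03.

523.03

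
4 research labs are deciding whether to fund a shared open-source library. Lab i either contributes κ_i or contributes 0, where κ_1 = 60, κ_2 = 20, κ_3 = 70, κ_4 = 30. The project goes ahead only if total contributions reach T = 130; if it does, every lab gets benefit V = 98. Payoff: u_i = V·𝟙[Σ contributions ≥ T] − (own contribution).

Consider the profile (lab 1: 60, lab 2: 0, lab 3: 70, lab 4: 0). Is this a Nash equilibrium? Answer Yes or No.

Total = 130 ≥ 130: provided.
Lab 1 (pledges 60, payoff 38): dropping to 0 → total 70, payoff 0. No gain.
Lab 2 (pledges 0, payoff 98): pledging 20 → total 150, payoff 78. No gain.
Lab 3 (pledges 70, payoff 28): dropping to 0 → total 60, payoff 0. No gain.
Lab 4 (pledges 0, payoff 98): pledging 30 → total 160, payoff 68. No gain.

Yes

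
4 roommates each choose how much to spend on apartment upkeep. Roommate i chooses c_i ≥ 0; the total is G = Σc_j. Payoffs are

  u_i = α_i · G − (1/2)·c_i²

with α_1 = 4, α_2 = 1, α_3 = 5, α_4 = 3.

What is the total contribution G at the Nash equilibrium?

Roommate i's FOC: ∂u_i/∂c_i = α_i − c_i = 0, so c_i* = α_i.
NE contributions = (4, 1, 5, 3); G = 13.

13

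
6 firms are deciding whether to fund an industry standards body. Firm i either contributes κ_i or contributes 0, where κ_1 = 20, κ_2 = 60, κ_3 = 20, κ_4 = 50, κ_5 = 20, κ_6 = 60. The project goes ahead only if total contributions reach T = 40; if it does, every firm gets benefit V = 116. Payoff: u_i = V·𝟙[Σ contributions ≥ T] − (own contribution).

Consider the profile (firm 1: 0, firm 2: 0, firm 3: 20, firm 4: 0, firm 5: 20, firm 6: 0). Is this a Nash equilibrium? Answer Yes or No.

Yes

Total = 40 ≥ 40: provided.
Firm 1 (pledges 0, payoff 116): pledging 20 → total 60, payoff 96. No gain.
Firm 2 (pledges 0, payoff 116): pledging 60 → total 100, payoff 56. No gain.
Firm 3 (pledges 20, payoff 96): dropping to 0 → total 20, payoff 0. No gain.
Firm 4 (pledges 0, payoff 116): pledging 50 → total 90, payoff 66. No gain.
Firm 5 (pledges 20, payoff 96): dropping to 0 → total 20, payoff 0. No gain.
Firm 6 (pledges 0, payoff 116): pledging 60 → total 100, payoff 56. No gain.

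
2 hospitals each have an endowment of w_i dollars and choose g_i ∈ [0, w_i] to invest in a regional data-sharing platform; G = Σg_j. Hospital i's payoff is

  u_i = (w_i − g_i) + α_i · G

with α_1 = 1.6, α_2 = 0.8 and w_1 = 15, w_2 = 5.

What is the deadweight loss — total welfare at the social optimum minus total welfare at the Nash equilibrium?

∂u_i/∂g_i = α_i − 1, so hospital i contributes w_i if α_i > 1, else 0.
α_i > 1 for i ∈ {1}; NE contributions (15, 0), G = 15.
W^NE = Σw_i − G^NE + (Σα_i)·G^NE = 20 + 1.4·15 = 41.
Planner: ∂(Σu_j)/∂g_i = Σα_j − 1 = 1.4 > 0, so everyone contributes w_i; G^SO = 20, W^SO = 20 + 1.4·20 = 48.
Deadweight loss = 7.

7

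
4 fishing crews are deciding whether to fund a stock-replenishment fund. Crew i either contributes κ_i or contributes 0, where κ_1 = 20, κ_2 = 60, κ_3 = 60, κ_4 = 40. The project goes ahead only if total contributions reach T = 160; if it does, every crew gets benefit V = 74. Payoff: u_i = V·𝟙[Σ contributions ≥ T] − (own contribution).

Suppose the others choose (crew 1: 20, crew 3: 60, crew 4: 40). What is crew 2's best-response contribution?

60

Others' total = 120. Contributing 60 brings total to 180 ≥ 160: gain V − κ_2 = 14.
Best response: 60.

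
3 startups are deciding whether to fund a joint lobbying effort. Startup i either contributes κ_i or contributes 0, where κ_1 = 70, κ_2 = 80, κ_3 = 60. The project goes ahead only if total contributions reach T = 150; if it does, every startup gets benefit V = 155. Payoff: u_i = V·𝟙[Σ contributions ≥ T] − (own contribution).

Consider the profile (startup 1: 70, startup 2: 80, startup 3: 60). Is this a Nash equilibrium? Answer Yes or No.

No

Total = 210 ≥ 150: provided.
Startup 1 (pledges 70, payoff 85): dropping to 0 → total 140, payoff 0. No gain.
Startup 2 (pledges 80, payoff 75): dropping to 0 → total 130, payoff 0. No gain.
Startup 3 (pledges 60, payoff 95): dropping to 0 → total 150, payoff 155. Profitable deviation.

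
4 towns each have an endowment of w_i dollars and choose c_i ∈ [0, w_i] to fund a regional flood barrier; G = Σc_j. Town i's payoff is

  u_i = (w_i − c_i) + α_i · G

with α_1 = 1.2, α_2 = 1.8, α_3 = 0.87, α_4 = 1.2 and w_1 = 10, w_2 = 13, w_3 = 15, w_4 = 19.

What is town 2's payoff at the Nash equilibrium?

75.6

∂u_i/∂c_i = α_i − 1, so town i contributes w_i if α_i > 1, else 0.
α_i > 1 for i ∈ {1, 2, 4}; NE contributions (10, 13, 0, 19), G = 42.
u_2 = (13 − 13) + 1.8·42 = 75.6.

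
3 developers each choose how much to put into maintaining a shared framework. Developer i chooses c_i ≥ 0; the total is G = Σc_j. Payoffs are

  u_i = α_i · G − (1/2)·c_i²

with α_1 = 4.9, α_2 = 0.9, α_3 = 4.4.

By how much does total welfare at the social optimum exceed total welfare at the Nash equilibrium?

74.11

Developer i's FOC: ∂u_i/∂c_i = α_i − c_i = 0, so c_i* = α_i.
NE contributions = (4.9, 0.9, 4.4); G = 10.2.
W^NE = (Σα)·G − ½Σα_i² = 10.2² − ½·44.18 = 81.95.
Planner sets c_i = Σα_j = 10.2 for every i, so G^SO = 3·10.2 = 30.6.
W^SO = (Σα)·G^SO − ½·3·(Σα)² = (3/2)·10.2² = 156.06.
Deadweight loss = W^SO − W^NE = 74.11.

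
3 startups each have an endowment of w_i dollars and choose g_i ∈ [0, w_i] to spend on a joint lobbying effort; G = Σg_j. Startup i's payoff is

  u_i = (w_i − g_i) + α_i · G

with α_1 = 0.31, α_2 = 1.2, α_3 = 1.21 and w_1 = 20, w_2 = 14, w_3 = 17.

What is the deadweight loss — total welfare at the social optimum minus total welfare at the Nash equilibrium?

∂u_i/∂g_i = α_i − 1, so startup i contributes w_i if α_i > 1, else 0.
α_i > 1 for i ∈ {2, 3}; NE contributions (0, 14, 17), G = 31.
W^NE = Σw_i − G^NE + (Σα_i)·G^NE = 51 + 1.72·31 = 104.32.
Planner: ∂(Σu_j)/∂g_i = Σα_j − 1 = 1.72 > 0, so everyone contributes w_i; G^SO = 51, W^SO = 51 + 1.72·51 = 138.72.
Deadweight loss = 34.4.

34.4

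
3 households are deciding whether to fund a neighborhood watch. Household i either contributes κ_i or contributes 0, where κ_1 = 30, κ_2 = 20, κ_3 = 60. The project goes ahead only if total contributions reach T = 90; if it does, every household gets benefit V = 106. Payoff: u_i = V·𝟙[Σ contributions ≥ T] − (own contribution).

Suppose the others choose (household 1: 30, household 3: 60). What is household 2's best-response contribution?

Others' total = 90 ≥ 90; contributing adds cost 20 for no extra benefit.
Best response: 0.

0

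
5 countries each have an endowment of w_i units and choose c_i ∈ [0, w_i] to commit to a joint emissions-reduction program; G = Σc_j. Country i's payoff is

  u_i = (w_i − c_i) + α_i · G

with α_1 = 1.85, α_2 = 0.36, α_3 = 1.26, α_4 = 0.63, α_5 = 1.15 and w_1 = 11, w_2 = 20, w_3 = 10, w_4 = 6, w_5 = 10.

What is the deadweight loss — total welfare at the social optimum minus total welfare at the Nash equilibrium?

110.5

∂u_i/∂c_i = α_i − 1, so country i contributes w_i if α_i > 1, else 0.
α_i > 1 for i ∈ {1, 3, 5}; NE contributions (11, 0, 10, 0, 10), G = 31.
W^NE = Σw_i − G^NE + (Σα_i)·G^NE = 57 + 4.25·31 = 188.75.
Planner: ∂(Σu_j)/∂c_i = Σα_j − 1 = 4.25 > 0, so everyone contributes w_i; G^SO = 57, W^SO = 57 + 4.25·57 = 299.25.
Deadweight loss = 110.5.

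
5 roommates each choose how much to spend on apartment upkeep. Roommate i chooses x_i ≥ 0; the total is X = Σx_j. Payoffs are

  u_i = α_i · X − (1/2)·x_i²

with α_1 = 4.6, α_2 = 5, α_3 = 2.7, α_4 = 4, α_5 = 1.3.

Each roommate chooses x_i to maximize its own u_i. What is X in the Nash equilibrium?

Roommate i's FOC: ∂u_i/∂x_i = α_i − x_i = 0, so x_i* = α_i.
NE contributions = (4.6, 5, 2.7, 4, 1.3); X = 17.6.

17.6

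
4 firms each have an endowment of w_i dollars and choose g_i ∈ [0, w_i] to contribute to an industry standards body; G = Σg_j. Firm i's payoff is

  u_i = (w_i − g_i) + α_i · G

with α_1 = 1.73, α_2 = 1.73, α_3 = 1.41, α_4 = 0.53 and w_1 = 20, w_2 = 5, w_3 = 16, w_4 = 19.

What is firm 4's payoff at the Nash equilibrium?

40.73

∂u_i/∂g_i = α_i − 1, so firm i contributes w_i if α_i > 1, else 0.
α_i > 1 for i ∈ {1, 2, 3}; NE contributions (20, 5, 16, 0), G = 41.
u_4 = (19 − 0) + 0.53·41 = 40.73.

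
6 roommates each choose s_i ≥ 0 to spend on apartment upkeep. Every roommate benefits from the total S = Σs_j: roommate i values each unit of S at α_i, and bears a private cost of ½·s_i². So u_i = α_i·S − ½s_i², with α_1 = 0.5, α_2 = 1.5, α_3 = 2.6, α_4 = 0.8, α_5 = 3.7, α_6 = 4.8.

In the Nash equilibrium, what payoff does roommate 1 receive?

6.825

Roommate i's FOC: ∂u_i/∂s_i = α_i − s_i = 0, so s_i* = α_i.
NE contributions = (0.5, 1.5, 2.6, 0.8, 3.7, 4.8); S = 13.9.
u_1 = α_1·S − ½·(s_1)² = 0.5·13.9 − ½·0.5² = 6.825.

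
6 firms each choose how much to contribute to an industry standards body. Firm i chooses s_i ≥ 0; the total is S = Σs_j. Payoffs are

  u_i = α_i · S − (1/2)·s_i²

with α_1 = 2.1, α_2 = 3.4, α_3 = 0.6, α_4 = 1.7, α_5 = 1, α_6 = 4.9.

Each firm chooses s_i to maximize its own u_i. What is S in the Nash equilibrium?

13.7

Firm i's FOC: ∂u_i/∂s_i = α_i − s_i = 0, so s_i* = α_i.
NE contributions = (2.1, 3.4, 0.6, 1.7, 1, 4.9); S = 13.7.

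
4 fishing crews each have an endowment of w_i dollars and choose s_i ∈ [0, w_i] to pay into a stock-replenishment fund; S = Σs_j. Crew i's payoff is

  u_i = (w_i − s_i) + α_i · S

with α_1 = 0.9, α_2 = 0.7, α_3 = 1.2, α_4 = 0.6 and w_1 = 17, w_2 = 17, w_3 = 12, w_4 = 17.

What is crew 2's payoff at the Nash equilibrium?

∂u_i/∂s_i = α_i − 1, so crew i contributes w_i if α_i > 1, else 0.
α_i > 1 for i ∈ {3}; NE contributions (0, 0, 12, 0), S = 12.
u_2 = (17 − 0) + 0.7·12 = 25.4.

25.4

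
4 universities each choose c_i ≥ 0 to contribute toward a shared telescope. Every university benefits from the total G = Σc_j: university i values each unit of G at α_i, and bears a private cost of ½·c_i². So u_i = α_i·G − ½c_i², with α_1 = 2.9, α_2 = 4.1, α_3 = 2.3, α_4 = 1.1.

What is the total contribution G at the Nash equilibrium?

University i's FOC: ∂u_i/∂c_i = α_i − c_i = 0, so c_i* = α_i.
NE contributions = (2.9, 4.1, 2.3, 1.1); G = 10.4.

10.4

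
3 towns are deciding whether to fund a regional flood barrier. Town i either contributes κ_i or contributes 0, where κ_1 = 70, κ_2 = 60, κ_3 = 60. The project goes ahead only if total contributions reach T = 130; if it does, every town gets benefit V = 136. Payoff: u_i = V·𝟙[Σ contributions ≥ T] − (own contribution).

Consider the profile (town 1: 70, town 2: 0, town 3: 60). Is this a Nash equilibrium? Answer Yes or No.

Yes

Total = 130 ≥ 130: provided.
Town 1 (pledges 70, payoff 66): dropping to 0 → total 60, payoff 0. No gain.
Town 2 (pledges 0, payoff 136): pledging 60 → total 190, payoff 76. No gain.
Town 3 (pledges 60, payoff 76): dropping to 0 → total 70, payoff 0. No gain.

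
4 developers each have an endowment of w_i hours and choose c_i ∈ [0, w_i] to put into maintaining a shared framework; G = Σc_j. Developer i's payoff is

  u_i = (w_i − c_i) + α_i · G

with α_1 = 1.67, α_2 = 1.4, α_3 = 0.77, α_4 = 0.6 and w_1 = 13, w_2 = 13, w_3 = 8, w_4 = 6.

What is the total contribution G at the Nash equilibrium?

26

∂u_i/∂c_i = α_i − 1, so developer i contributes w_i if α_i > 1, else 0.
α_i > 1 for i ∈ {1, 2}; NE contributions (13, 13, 0, 0), G = 26.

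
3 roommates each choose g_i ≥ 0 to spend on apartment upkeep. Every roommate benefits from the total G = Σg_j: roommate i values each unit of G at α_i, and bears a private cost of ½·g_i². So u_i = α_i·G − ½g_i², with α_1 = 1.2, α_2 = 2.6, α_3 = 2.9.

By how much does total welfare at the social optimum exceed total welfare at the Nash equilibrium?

Roommate i's FOC: ∂u_i/∂g_i = α_i − g_i = 0, so g_i* = α_i.
NE contributions = (1.2, 2.6, 2.9); G = 6.7.
W^NE = (Σα)·G − ½Σα_i² = 6.7² − ½·16.61 = 36.585.
Planner sets g_i = Σα_j = 6.7 for every i, so G^SO = 3·6.7 = 20.1.
W^SO = (Σα)·G^SO − ½·3·(Σα)² = (3/2)·6.7² = 67.335.
Deadweight loss = W^SO − W^NE = 30.75.

30.75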